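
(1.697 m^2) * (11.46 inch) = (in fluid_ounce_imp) 1.697 m^2 is already in m^2. 1 inch = 0.0254 m, so 11.46 inch = 11.46 * 0.0254 = 0.291084 m. Combine: 1.697 m^2 * 0.291084 m = 0.49396955 m^3. 1 fluid_ounce_imp = 2.8413063e-05 m^3, so 0.49396955 m^3 = 0.49396955 / 2.8413063e-05 = 17385.298 fluid_ounce_imp ≈ 1.739e+04 fluid_ounce_imp (4 s.f.). Final answer: 1.739e+04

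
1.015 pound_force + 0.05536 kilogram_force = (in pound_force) 1.137. Check: 1 pound_force = 4.4482216 N, so 1.015 pound_force = 1.015 * 4.4482216 = 4.5149449 N. 1 kilogram_force = 9.80665 N, so 0.05536 kilogram_force = 0.05536 * 9.80665 = 0.54289614 N. Sum: 4.5149449 + 0.54289614 = 5.0578411 N. 1 pound_force = 4.4482216 N, so 5.0578411 N = 5.0578411 / 4.4482216 = 1.1370479 pound_force ≈ 1.137 pound_force (4 s.f.).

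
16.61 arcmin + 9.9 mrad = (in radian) 1 arcmin = 0.00029088821 rad, so 16.61 arcmin = 16.61 * 0.00029088821 = 0.0048316531 rad. 1 mrad = 0.001 rad, so 9.9 mrad = 9.9 * 0.001 = 0.0099 rad. Sum: 0.0048316531 + 0.0099 = 0.014731653 rad. 0.014731653 rad = 0.014731653 radian ≈ 0.01473 radian (4 s.f.). Final answer: 0.01473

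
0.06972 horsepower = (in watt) 1 horsepower = 745.69987 W, so 0.06972 horsepower = 0.06972 * 745.69987 = 51.990195 W. 51.990195 W = 51.990195 watt ≈ 51.99 watt (4 s.f.). Final answer: 51.99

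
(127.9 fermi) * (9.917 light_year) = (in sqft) 1 fermi = 1e-15 m, so 127.9 fermi = 127.9 * 1e-15 = 1.279e-13 m. 1 light_year = 9.4607305e+15 m, so 9.917 light_year = 9.917 * 9.4607305e+15 = 9.3822064e+16 m. Combine: 1.279e-13 m * 9.3822064e+16 m = 11999.842 m^2. 1 sqft = 0.09290304 m^2, so 11999.842 m^2 = 11999.842 / 0.09290304 = 129165.22 sqft ≈ 1.292e+05 sqft (4 s.f.). Final answer: 1.292e+05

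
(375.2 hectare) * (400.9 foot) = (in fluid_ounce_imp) 1 hectare = 10000 m^2, so 375.2 hectare = 375.2 * 10000 = 3752000 m^2. 1 foot = 0.3048 m, so 400.9 foot = 400.9 * 0.3048 = 122.19432 m. Combine: 3752000 m^2 * 122.19432 m = 4.5847309e+08 m^3. 1 fluid_ounce_imp = 2.8413063e-05 m^3, so 4.5847309e+08 m^3 = 4.5847309e+08 / 2.8413063e-05 = 1.6135997e+13 fluid_ounce_imp ≈ 1.614e+13 fluid_ounce_imp (4 s.f.). Final answer: 1.614e+13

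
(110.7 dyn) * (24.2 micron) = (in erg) 1 dyn = 1e-05 N, so 110.7 dyn = 110.7 * 1e-05 = 0.001107 N. 1 micron = 1e-06 m, so 24.2 micron = 24.2 * 1e-06 = 2.42e-05 m. Combine: 0.001107 N * 2.42e-05 m = 2.67894e-08 J. 1 erg = 1e-07 J, so 2.67894e-08 J = 2.67894e-08 / 1e-07 = 0.267894 erg ≈ 0.2679 erg (4 s.f.). Final answer: 0.2679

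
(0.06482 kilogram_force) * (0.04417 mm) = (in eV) 1 kilogram_force = 9.80665 N, so 0.06482 kilogram_force = 0.06482 * 9.80665 = 0.63566705 N. 1 mm = 0.001 m, so 0.04417 mm = 0.04417 * 0.001 = 4.417e-05 m. Combine: 0.63566705 N * 4.417e-05 m = 2.8077414e-05 J. 1 eV = 1.6021766e-19 J, so 2.8077414e-05 J = 2.8077414e-05 / 1.6021766e-19 = 1.7524543e+14 eV ≈ 1.752e+14 eV (4 s.f.). Final answer: 1.752e+14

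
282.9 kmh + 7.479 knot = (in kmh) 296.8. Check: 1 kmh = 0.27777778 m/s, so 282.9 kmh = 282.9 * 0.27777778 = 78.583333 m/s. 1 knot = 0.51444444 m/s, so 7.479 knot = 7.479 * 0.51444444 = 3.84753 m/s. Sum: 78.583333 + 3.84753 = 82.430863 m/s. 1 kmh = 0.27777778 m/s, so 82.430863 m/s = 82.430863 / 0.27777778 = 296.75111 kmh ≈ 296.8 kmh (4 s.f.).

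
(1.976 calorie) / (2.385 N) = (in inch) 1 calorie = 4.184 J, so 1.976 calorie = 1.976 * 4.184 = 8.267584 J. 2.385 N is already in N. Combine: 8.267584 J / 2.385 N = 3.4664922 m. 1 inch = 0.0254 m, so 3.4664922 m = 3.4664922 / 0.0254 = 136.47607 inch ≈ 136.5 inch (4 s.f.). Final answer: 136.5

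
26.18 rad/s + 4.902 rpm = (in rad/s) 26.69. Check: 26.18 rad/s is already in rad/s. 1 rpm = 0.10471976 rad/s, so 4.902 rpm = 4.902 * 0.10471976 = 0.51333624 rad/s. Sum: 26.18 + 0.51333624 = 26.693336 rad/s. Result: 26.693336 rad/s ≈ 26.69 rad/s (4 s.f.).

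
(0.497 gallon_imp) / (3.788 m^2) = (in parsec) 1.933e-20. Check: 1 gallon_imp = 0.00454609 m^3, so 0.497 gallon_imp = 0.497 * 0.00454609 = 0.0022594067 m^3. 3.788 m^2 is already in m^2. Combine: 0.0022594067 m^3 / 3.788 m^2 = 0.00059646429 m. 1 parsec = 3.0856776e+16 m, so 0.00059646429 m = 0.00059646429 / 3.0856776e+16 = 1.9330091e-20 parsec ≈ 1.933e-20 parsec (4 s.f.).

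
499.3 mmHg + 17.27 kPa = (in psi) 1 mmHg = 133.32237 Pa, so 499.3 mmHg = 499.3 * 133.32237 = 66567.859 Pa. 1 kPa = 1000 Pa, so 17.27 kPa = 17.27 * 1000 = 17270 Pa. Sum: 66567.859 + 17270 = 83837.859 Pa. 1 psi = 6894.7573 Pa, so 83837.859 Pa = 83837.859 / 6894.7573 = 12.159653 psi ≈ 12.16 psi (4 s.f.). Final answer: 12.16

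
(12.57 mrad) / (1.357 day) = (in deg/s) 1 mrad = 0.001 rad, so 12.57 mrad = 12.57 * 0.001 = 0.01257 rad. 1 day = 86400 s, so 1.357 day = 1.357 * 86400 = 117244.8 s. Combine: 0.01257 rad / 117244.8 s = 1.0721158e-07 rad/s. 1 deg/s = 0.017453293 rad/s, so 1.0721158e-07 rad/s = 1.0721158e-07 / 0.017453293 = 6.1427709e-06 deg/s ≈ 6.143e-06 deg/s (4 s.f.). Final answer: 6.143e-06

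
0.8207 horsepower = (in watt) 612. Check: 1 horsepower = 745.69987 W, so 0.8207 horsepower = 0.8207 * 745.69987 = 611.99588 W. 611.99588 W = 611.99588 watt ≈ 612 watt (4 s.f.).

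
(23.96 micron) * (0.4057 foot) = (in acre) 1 micron = 1e-06 m, so 23.96 micron = 23.96 * 1e-06 = 2.396e-05 m. 1 foot = 0.3048 m, so 0.4057 foot = 0.4057 * 0.3048 = 0.12365736 m. Combine: 2.396e-05 m * 0.12365736 m = 2.9628303e-06 m^2. 1 acre = 4046.8564 m^2, so 2.9628303e-06 m^2 = 2.9628303e-06 / 4046.8564 = 7.3213132e-10 acre ≈ 7.321e-10 acre (4 s.f.). Final answer: 7.321e-10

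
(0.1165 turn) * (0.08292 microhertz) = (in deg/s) 1 turn = 6.2831853 rad, so 0.1165 turn = 0.1165 * 6.2831853 = 0.73199109 rad. 1 microhertz = 1e-06 Hz, so 0.08292 microhertz = 0.08292 * 1e-06 = 8.292e-08 Hz. Combine: 0.73199109 rad * 8.292e-08 Hz = 6.0696701e-08 rad/s. 1 deg/s = 0.017453293 rad/s, so 6.0696701e-08 rad/s = 6.0696701e-08 / 0.017453293 = 3.4776648e-06 deg/s ≈ 3.478e-06 deg/s (4 s.f.). Final answer: 3.478e-06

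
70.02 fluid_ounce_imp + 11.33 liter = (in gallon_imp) 2.93. Check: 1 fluid_ounce_imp = 2.8413063e-05 m^3, so 70.02 fluid_ounce_imp = 70.02 * 2.8413063e-05 = 0.0019894826 m^3. 1 liter = 0.001 m^3, so 11.33 liter = 11.33 * 0.001 = 0.01133 m^3. Sum: 0.0019894826 + 0.01133 = 0.013319483 m^3. 1 gallon_imp = 0.00454609 m^3, so 0.013319483 m^3 = 0.013319483 / 0.00454609 = 2.9298766 gallon_imp ≈ 2.93 gallon_imp (4 s.f.).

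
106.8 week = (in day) 1 week = 604800 s, so 106.8 week = 106.8 * 604800 = 64592640 s. 1 day = 86400 s, so 64592640 s = 64592640 / 86400 = 747.6 day. Final answer: 747.6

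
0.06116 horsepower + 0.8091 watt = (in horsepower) 1 horsepower = 745.69987 W, so 0.06116 horsepower = 0.06116 * 745.69987 = 45.607004 W. 0.8091 watt = 0.8091 W. Sum: 45.607004 + 0.8091 = 46.416104 W. 1 horsepower = 745.69987 W, so 46.416104 W = 46.416104 / 745.69987 = 0.062245021 horsepower ≈ 0.06225 horsepower (4 s.f.). Final answer: 0.06225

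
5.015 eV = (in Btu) 7.616e-22. Check: 1 eV = 1.6021766e-19 J, so 5.015 eV = 5.015 * 1.6021766e-19 = 8.0349158e-19 J. 1 Btu = 1055.0559 J, so 8.0349158e-19 J = 8.0349158e-19 / 1055.0559 = 7.6156308e-22 Btu ≈ 7.616e-22 Btu (4 s.f.).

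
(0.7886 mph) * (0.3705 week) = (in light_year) 8.35e-12. Check: 1 mph = 0.44704 m/s, so 0.7886 mph = 0.7886 * 0.44704 = 0.35253574 m/s. 1 week = 604800 s, so 0.3705 week = 0.3705 * 604800 = 224078.4 s. Combine: 0.35253574 m/s * 224078.4 s = 78995.645 m. 1 light_year = 9.4607305e+15 m, so 78995.645 m = 78995.645 / 9.4607305e+15 = 8.3498463e-12 light_year ≈ 8.35e-12 light_year (4 s.f.).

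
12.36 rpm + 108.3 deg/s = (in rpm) 30.41. Check: 1 rpm = 0.10471976 rad/s, so 12.36 rpm = 12.36 * 0.10471976 = 1.2943362 rad/s. 1 deg/s = 0.017453293 rad/s, so 108.3 deg/s = 108.3 * 0.017453293 = 1.8901916 rad/s. Sum: 1.2943362 + 1.8901916 = 3.1845278 rad/s. 1 rpm = 0.10471976 rad/s, so 3.1845278 rad/s = 3.1845278 / 0.10471976 = 30.41 rpm.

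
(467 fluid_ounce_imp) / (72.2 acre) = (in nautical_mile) 1 fluid_ounce_imp = 2.8413063e-05 m^3, so 467 fluid_ounce_imp = 467 * 2.8413063e-05 = 0.0132689 m^3. 1 acre = 4046.8564 m^2, so 72.2 acre = 72.2 * 4046.8564 = 292183.03 m^2. Combine: 0.0132689 m^3 / 292183.03 m^2 = 4.5412973e-08 m. 1 nautical_mile = 1852 m, so 4.5412973e-08 m = 4.5412973e-08 / 1852 = 2.4521044e-11 nautical_mile ≈ 2.452e-11 nautical_mile (4 s.f.). Final answer: 2.452e-11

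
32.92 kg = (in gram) 1 gram = 0.001 kg, so 32.92 kg = 32.92 / 0.001 = 32920 gram ≈ 3.292e+04 gram (4 s.f.). Final answer: 3.292e+04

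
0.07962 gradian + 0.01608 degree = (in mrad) 1.531. Check: 1 gradian = 0.015707963 rad, so 0.07962 gradian = 0.07962 * 0.015707963 = 0.001250668 rad. 1 degree = 0.017453293 rad, so 0.01608 degree = 0.01608 * 0.017453293 = 0.00028064894 rad. Sum: 0.001250668 + 0.00028064894 = 0.001531317 rad. 1 mrad = 0.001 rad, so 0.001531317 rad = 0.001531317 / 0.001 = 1.531317 mrad ≈ 1.531 mrad (4 s.f.).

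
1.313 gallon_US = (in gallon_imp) 1 gallon_US = 0.0037854118 m^3, so 1.313 gallon_US = 1.313 * 0.0037854118 = 0.0049702457 m^3. 1 gallon_imp = 0.00454609 m^3, so 0.0049702457 m^3 = 0.0049702457 / 0.00454609 = 1.0933012 gallon_imp ≈ 1.093 gallon_imp (4 s.f.). Final answer: 1.093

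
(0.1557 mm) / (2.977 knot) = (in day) 1.177e-09. Check: 1 mm = 0.001 m, so 0.1557 mm = 0.1557 * 0.001 = 0.0001557 m. 1 knot = 0.51444444 m/s, so 2.977 knot = 2.977 * 0.51444444 = 1.5315011 m/s. Combine: 0.0001557 m / 1.5315011 m/s = 0.00010166496 s. 1 day = 86400 s, so 0.00010166496 s = 0.00010166496 / 86400 = 1.1766778e-09 day ≈ 1.177e-09 day (4 s.f.).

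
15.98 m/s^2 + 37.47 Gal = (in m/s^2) 16.35. Check: 15.98 m/s^2 is already in m/s^2. 1 Gal = 0.01 m/s^2, so 37.47 Gal = 37.47 * 0.01 = 0.3747 m/s^2. Sum: 15.98 + 0.3747 = 16.3547 m/s^2. Result: 16.3547 m/s^2 ≈ 16.35 m/s^2 (4 s.f.).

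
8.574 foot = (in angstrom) 1 foot = 0.3048 m, so 8.574 foot = 8.574 * 0.3048 = 2.6133552 m. 1 angstrom = 1e-10 m, so 2.6133552 m = 2.6133552 / 1e-10 = 2.6133552e+10 angstrom ≈ 2.613e+10 angstrom (4 s.f.). Final answer: 2.613e+10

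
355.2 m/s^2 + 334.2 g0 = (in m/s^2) 3633. Check: 355.2 m/s^2 is already in m/s^2. 1 g0 = 9.80665 m/s^2, so 334.2 g0 = 334.2 * 9.80665 = 3277.3824 m/s^2. Sum: 355.2 + 3277.3824 = 3632.5824 m/s^2. Result: 3632.5824 m/s^2 ≈ 3633 m/s^2 (4 s.f.).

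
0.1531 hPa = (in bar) 0.0001531. Check: 1 hPa = 100 Pa, so 0.1531 hPa = 0.1531 * 100 = 15.31 Pa. 1 bar = 100000 Pa, so 15.31 Pa = 15.31 / 100000 = 0.0001531 bar.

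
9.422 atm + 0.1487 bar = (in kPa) 969.6. Check: 1 atm = 101325 Pa, so 9.422 atm = 9.422 * 101325 = 954684.15 Pa. 1 bar = 100000 Pa, so 0.1487 bar = 0.1487 * 100000 = 14870 Pa. Sum: 954684.15 + 14870 = 969554.15 Pa. 1 kPa = 1000 Pa, so 969554.15 Pa = 969554.15 / 1000 = 969.55415 kPa ≈ 969.6 kPa (4 s.f.).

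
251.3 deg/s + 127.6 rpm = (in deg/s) 1017. Check: 1 deg/s = 0.017453293 rad/s, so 251.3 deg/s = 251.3 * 0.017453293 = 4.3860124 rad/s. 1 rpm = 0.10471976 rad/s, so 127.6 rpm = 127.6 * 0.10471976 = 13.362241 rad/s. Sum: 4.3860124 + 13.362241 = 17.748253 rad/s. 1 deg/s = 0.017453293 rad/s, so 17.748253 rad/s = 17.748253 / 0.017453293 = 1016.9 deg/s ≈ 1017 deg/s (4 s.f.).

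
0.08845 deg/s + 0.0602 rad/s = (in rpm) 1 deg/s = 0.017453293 rad/s, so 0.08845 deg/s = 0.08845 * 0.017453293 = 0.0015437437 rad/s. 0.0602 rad/s is already in rad/s. Sum: 0.0015437437 + 0.0602 = 0.061743744 rad/s. 1 rpm = 0.10471976 rad/s, so 0.061743744 rad/s = 0.061743744 / 0.10471976 = 0.58960932 rpm ≈ 0.5896 rpm (4 s.f.). Final answer: 0.5896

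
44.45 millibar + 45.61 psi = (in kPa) 1 millibar = 100 Pa, so 44.45 millibar = 44.45 * 100 = 4445 Pa. 1 psi = 6894.7573 Pa, so 45.61 psi = 45.61 * 6894.7573 = 314469.88 Pa. Sum: 4445 + 314469.88 = 318914.88 Pa. 1 kPa = 1000 Pa, so 318914.88 Pa = 318914.88 / 1000 = 318.91488 kPa ≈ 318.9 kPa (4 s.f.). Final answer: 318.9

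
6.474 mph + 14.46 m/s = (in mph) 1 mph = 0.44704 m/s, so 6.474 mph = 6.474 * 0.44704 = 2.894137 m/s. 14.46 m/s is already in m/s. Sum: 2.894137 + 14.46 = 17.354137 m/s. 1 mph = 0.44704 m/s, so 17.354137 m/s = 17.354137 / 0.44704 = 38.820099 mph ≈ 38.82 mph (4 s.f.). Final answer: 38.82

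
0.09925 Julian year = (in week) 1 Julian year = 31557600 s, so 0.09925 Julian year = 0.09925 * 31557600 = 3132091.8 s. 1 week = 604800 s, so 3132091.8 s = 3132091.8 / 604800 = 5.1787232 week ≈ 5.179 week (4 s.f.). Final answer: 5.179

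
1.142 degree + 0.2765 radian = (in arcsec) 6.114e+04. Check: 1 degree = 0.017453293 rad, so 1.142 degree = 1.142 * 0.017453293 = 0.01993166 rad. 0.2765 radian = 0.2765 rad. Sum: 0.01993166 + 0.2765 = 0.29643166 rad. 1 arcsec = 4.8481368e-06 rad, so 0.29643166 rad = 0.29643166 / 4.8481368e-06 = 61143.419 arcsec ≈ 6.114e+04 arcsec (4 s.f.).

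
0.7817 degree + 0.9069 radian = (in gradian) 58.6. Check: 1 degree = 0.017453293 rad, so 0.7817 degree = 0.7817 * 0.017453293 = 0.013643239 rad. 0.9069 radian = 0.9069 rad. Sum: 0.013643239 + 0.9069 = 0.92054324 rad. 1 gradian = 0.015707963 rad, so 0.92054324 rad = 0.92054324 / 0.015707963 = 58.603603 gradian ≈ 58.6 gradian (4 s.f.).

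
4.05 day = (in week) 1 day = 86400 s, so 4.05 day = 4.05 * 86400 = 349920 s. 1 week = 604800 s, so 349920 s = 349920 / 604800 = 0.57857143 week ≈ 0.5786 week (4 s.f.). Final answer: 0.5786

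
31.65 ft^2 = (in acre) 1 ft^2 = 0.09290304 m^2, so 31.65 ft^2 = 31.65 * 0.09290304 = 2.9403812 m^2. 1 acre = 4046.8564 m^2, so 2.9403812 m^2 = 2.9403812 / 4046.8564 = 0.00072658402 acre ≈ 0.0007266 acre (4 s.f.). Final answer: 0.0007266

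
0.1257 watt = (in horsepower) 0.1257 watt = 0.1257 W. 1 horsepower = 745.69987 W, so 0.1257 W = 0.1257 / 745.69987 = 0.00016856648 horsepower ≈ 0.0001686 horsepower (4 s.f.). Final answer: 0.0001686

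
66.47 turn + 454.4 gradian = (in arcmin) 1 turn = 6.2831853 rad, so 66.47 turn = 66.47 * 6.2831853 = 417.64333 rad. 1 gradian = 0.015707963 rad, so 454.4 gradian = 454.4 * 0.015707963 = 7.1376985 rad. Sum: 417.64333 + 7.1376985 = 424.78103 rad. 1 arcmin = 0.00029088821 rad, so 424.78103 rad = 424.78103 / 0.00029088821 = 1460289.6 arcmin ≈ 1.46e+06 arcmin (4 s.f.). Final answer: 1.46e+06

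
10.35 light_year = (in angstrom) 9.792e+26. Check: 1 light_year = 9.4607305e+15 m, so 10.35 light_year = 10.35 * 9.4607305e+15 = 9.791856e+16 m. 1 angstrom = 1e-10 m, so 9.791856e+16 m = 9.791856e+16 / 1e-10 = 9.791856e+26 angstrom ≈ 9.792e+26 angstrom (4 s.f.).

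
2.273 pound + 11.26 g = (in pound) 1 pound = 0.45359237 kg, so 2.273 pound = 2.273 * 0.45359237 = 1.0310155 kg. 1 g = 0.001 kg, so 11.26 g = 11.26 * 0.001 = 0.01126 kg. Sum: 1.0310155 + 0.01126 = 1.0422755 kg. 1 pound = 0.45359237 kg, so 1.0422755 kg = 1.0422755 / 0.45359237 = 2.2978241 pound ≈ 2.298 pound (4 s.f.). Final answer: 2.298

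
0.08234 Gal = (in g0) 1 Gal = 0.01 m/s^2, so 0.08234 Gal = 0.08234 * 0.01 = 0.0008234 m/s^2. 1 g0 = 9.80665 m/s^2, so 0.0008234 m/s^2 = 0.0008234 / 9.80665 = 8.3963433e-05 g0 ≈ 8.396e-05 g0 (4 s.f.). Final answer: 8.396e-05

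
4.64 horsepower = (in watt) 1 horsepower = 745.69987 W, so 4.64 horsepower = 4.64 * 745.69987 = 3460.0474 W. 3460.0474 W = 3460.0474 watt ≈ 3460 watt (4 s.f.). Final answer: 3460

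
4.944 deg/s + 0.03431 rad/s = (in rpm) 1 deg/s = 0.017453293 rad/s, so 4.944 deg/s = 4.944 * 0.017453293 = 0.086289078 rad/s. 0.03431 rad/s is already in rad/s. Sum: 0.086289078 + 0.03431 = 0.12059908 rad/s. 1 rpm = 0.10471976 rad/s, so 0.12059908 rad/s = 0.12059908 / 0.10471976 = 1.1516364 rpm ≈ 1.152 rpm (4 s.f.). Final answer: 1.152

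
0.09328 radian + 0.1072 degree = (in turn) 0.09328 radian = 0.09328 rad. 1 degree = 0.017453293 rad, so 0.1072 degree = 0.1072 * 0.017453293 = 0.001870993 rad. Sum: 0.09328 + 0.001870993 = 0.095150993 rad. 1 turn = 6.2831853 rad, so 0.095150993 rad = 0.095150993 / 6.2831853 = 0.015143751 turn ≈ 0.01514 turn (4 s.f.). Final answer: 0.01514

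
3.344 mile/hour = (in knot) 2.906. Check: 1 mile/hour = 0.44704 m/s, so 3.344 mile/hour = 3.344 * 0.44704 = 1.4949018 m/s. 1 knot = 0.51444444 m/s, so 1.4949018 m/s = 1.4949018 / 0.51444444 = 2.9058566 knot ≈ 2.906 knot (4 s.f.).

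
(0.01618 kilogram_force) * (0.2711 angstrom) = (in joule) 1 kilogram_force = 9.80665 N, so 0.01618 kilogram_force = 0.01618 * 9.80665 = 0.1586716 N. 1 angstrom = 1e-10 m, so 0.2711 angstrom = 0.2711 * 1e-10 = 2.711e-11 m. Combine: 0.1586716 N * 2.711e-11 m = 4.301587e-12 J. 4.301587e-12 J = 4.301587e-12 joule ≈ 4.302e-12 joule (4 s.f.). Final answer: 4.302e-12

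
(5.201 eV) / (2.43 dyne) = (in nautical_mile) 1 eV = 1.6021766e-19 J, so 5.201 eV = 5.201 * 1.6021766e-19 = 8.3329207e-19 J. 1 dyne = 1e-05 N, so 2.43 dyne = 2.43 * 1e-05 = 2.43e-05 N. Combine: 8.3329207e-19 J / 2.43e-05 N = 3.4291855e-14 m. 1 nautical_mile = 1852 m, so 3.4291855e-14 m = 3.4291855e-14 / 1852 = 1.851612e-17 nautical_mile ≈ 1.852e-17 nautical_mile (4 s.f.). Final answer: 1.852e-17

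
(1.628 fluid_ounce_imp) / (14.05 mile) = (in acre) 5.055e-13. Check: 1 fluid_ounce_imp = 2.8413063e-05 m^3, so 1.628 fluid_ounce_imp = 1.628 * 2.8413063e-05 = 4.6256466e-05 m^3. 1 mile = 1609.344 m, so 14.05 mile = 14.05 * 1609.344 = 22611.283 m. Combine: 4.6256466e-05 m^3 / 22611.283 m = 2.0457249e-09 m^2. 1 acre = 4046.8564 m^2, so 2.0457249e-09 m^2 = 2.0457249e-09 / 4046.8564 = 5.0550964e-13 acre ≈ 5.055e-13 acre (4 s.f.).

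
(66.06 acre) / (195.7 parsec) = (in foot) 1.452e-13. Check: 1 acre = 4046.8564 m^2, so 66.06 acre = 66.06 * 4046.8564 = 267335.34 m^2. 1 parsec = 3.0856776e+16 m, so 195.7 parsec = 195.7 * 3.0856776e+16 = 6.038671e+18 m. Combine: 267335.34 m^2 / 6.038671e+18 m = 4.4270558e-14 m. 1 foot = 0.3048 m, so 4.4270558e-14 m = 4.4270558e-14 / 0.3048 = 1.4524461e-13 foot ≈ 1.452e-13 foot (4 s.f.).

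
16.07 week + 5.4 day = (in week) 1 week = 604800 s, so 16.07 week = 16.07 * 604800 = 9719136 s. 1 day = 86400 s, so 5.4 day = 5.4 * 86400 = 466560 s. Sum: 9719136 + 466560 = 10185696 s. 1 week = 604800 s, so 10185696 s = 10185696 / 604800 = 16.841429 week ≈ 16.84 week (4 s.f.). Final answer: 16.84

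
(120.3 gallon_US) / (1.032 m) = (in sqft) 1 gallon_US = 0.0037854118 m^3, so 120.3 gallon_US = 120.3 * 0.0037854118 = 0.45538504 m^3. 1.032 m is already in m. Combine: 0.45538504 m^3 / 1.032 m = 0.44126457 m^2. 1 sqft = 0.09290304 m^2, so 0.44126457 m^2 = 0.44126457 / 0.09290304 = 4.7497323 sqft ≈ 4.75 sqft (4 s.f.). Final answer: 4.75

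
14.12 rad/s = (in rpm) 134.8. Check: 1 rpm = 0.10471976 rad/s, so 14.12 rad/s = 14.12 / 0.10471976 = 134.83607 rpm ≈ 134.8 rpm (4 s.f.).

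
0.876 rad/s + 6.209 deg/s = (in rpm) 9.4. Check: 0.876 rad/s is already in rad/s. 1 deg/s = 0.017453293 rad/s, so 6.209 deg/s = 6.209 * 0.017453293 = 0.10836749 rad/s. Sum: 0.876 + 0.10836749 = 0.98436749 rad/s. 1 rpm = 0.10471976 rad/s, so 0.98436749 rad/s = 0.98436749 / 0.10471976 = 9.4000171 rpm ≈ 9.4 rpm (4 s.f.).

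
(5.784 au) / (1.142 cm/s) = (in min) 1 au = 1.4959787e+11 m, so 5.784 au = 5.784 * 1.4959787e+11 = 8.6527408e+11 m. 1 cm/s = 0.01 m/s, so 1.142 cm/s = 1.142 * 0.01 = 0.01142 m/s. Combine: 8.6527408e+11 m / 0.01142 m/s = 7.5768309e+13 s. 1 min = 60 s, so 7.5768309e+13 s = 7.5768309e+13 / 60 = 1.2628051e+12 min ≈ 1.263e+12 min (4 s.f.). Final answer: 1.263e+12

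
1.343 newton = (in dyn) 1.343e+05. Check: 1.343 newton = 1.343 N. 1 dyn = 1e-05 N, so 1.343 N = 1.343 / 1e-05 = 134300 dyn ≈ 1.343e+05 dyn (4 s.f.).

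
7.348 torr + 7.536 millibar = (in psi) 0.2514. Check: 1 torr = 133.32237 Pa, so 7.348 torr = 7.348 * 133.32237 = 979.65276 Pa. 1 millibar = 100 Pa, so 7.536 millibar = 7.536 * 100 = 753.6 Pa. Sum: 979.65276 + 753.6 = 1733.2528 Pa. 1 psi = 6894.7573 Pa, so 1733.2528 Pa = 1733.2528 / 6894.7573 = 0.25138706 psi ≈ 0.2514 psi (4 s.f.).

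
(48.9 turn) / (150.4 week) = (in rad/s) 1 turn = 6.2831853 rad, so 48.9 turn = 48.9 * 6.2831853 = 307.24776 rad. 1 week = 604800 s, so 150.4 week = 150.4 * 604800 = 90961920 s. Combine: 307.24776 rad / 90961920 s = 3.3777625e-06 rad/s. Result: 3.3777625e-06 rad/s ≈ 3.378e-06 rad/s (4 s.f.). Final answer: 3.378e-06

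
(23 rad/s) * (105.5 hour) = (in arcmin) 3.003e+10. Check: 23 rad/s is already in rad/s. 1 hour = 3600 s, so 105.5 hour = 105.5 * 3600 = 379800 s. Combine: 23 rad/s * 379800 s = 8735400 rad. 1 arcmin = 0.00029088821 rad, so 8735400 rad = 8735400 / 0.00029088821 = 3.0030093e+10 arcmin ≈ 3.003e+10 arcmin (4 s.f.).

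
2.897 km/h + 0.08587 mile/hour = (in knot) 1 km/h = 0.27777778 m/s, so 2.897 km/h = 2.897 * 0.27777778 = 0.80472222 m/s. 1 mile/hour = 0.44704 m/s, so 0.08587 mile/hour = 0.08587 * 0.44704 = 0.038387325 m/s. Sum: 0.80472222 + 0.038387325 = 0.84310955 m/s. 1 knot = 0.51444444 m/s, so 0.84310955 m/s = 0.84310955 / 0.51444444 = 1.6388738 knot ≈ 1.639 knot (4 s.f.). Final answer: 1.639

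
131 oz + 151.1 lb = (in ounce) 1 oz = 0.028349523 kg, so 131 oz = 131 * 0.028349523 = 3.7137875 kg. 1 lb = 0.45359237 kg, so 151.1 lb = 151.1 * 0.45359237 = 68.537807 kg. Sum: 3.7137875 + 68.537807 = 72.251595 kg. 1 ounce = 0.028349523 kg, so 72.251595 kg = 72.251595 / 0.028349523 = 2548.6 ounce ≈ 2549 ounce (4 s.f.). Final answer: 2549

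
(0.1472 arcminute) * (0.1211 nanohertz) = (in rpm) 4.952e-14. Check: 1 arcminute = 0.00029088821 rad, so 0.1472 arcminute = 0.1472 * 0.00029088821 = 4.2818744e-05 rad. 1 nanohertz = 1e-09 Hz, so 0.1211 nanohertz = 0.1211 * 1e-09 = 1.211e-10 Hz. Combine: 4.2818744e-05 rad * 1.211e-10 Hz = 5.1853499e-15 rad/s. 1 rpm = 0.10471976 rad/s, so 5.1853499e-15 rad/s = 5.1853499e-15 / 0.10471976 = 4.9516444e-14 rpm ≈ 4.952e-14 rpm (4 s.f.).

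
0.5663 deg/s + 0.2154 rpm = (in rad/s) 0.03244. Check: 1 deg/s = 0.017453293 rad/s, so 0.5663 deg/s = 0.5663 * 0.017453293 = 0.0098837996 rad/s. 1 rpm = 0.10471976 rad/s, so 0.2154 rpm = 0.2154 * 0.10471976 = 0.022556635 rad/s. Sum: 0.0098837996 + 0.022556635 = 0.032440435 rad/s. Result: 0.032440435 rad/s ≈ 0.03244 rad/s (4 s.f.).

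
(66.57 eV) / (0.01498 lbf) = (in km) 1 eV = 1.6021766e-19 J, so 66.57 eV = 66.57 * 1.6021766e-19 = 1.066569e-17 J. 1 lbf = 4.4482216 N, so 0.01498 lbf = 0.01498 * 4.4482216 = 0.06663436 N. Combine: 1.066569e-17 J / 0.06663436 N = 1.6006291e-16 m. 1 km = 1000 m, so 1.6006291e-16 m = 1.6006291e-16 / 1000 = 1.6006291e-19 km ≈ 1.601e-19 km (4 s.f.). Final answer: 1.601e-19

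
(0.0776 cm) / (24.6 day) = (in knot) 1 cm = 0.01 m, so 0.0776 cm = 0.0776 * 0.01 = 0.000776 m. 1 day = 86400 s, so 24.6 day = 24.6 * 86400 = 2125440 s. Combine: 0.000776 m / 2125440 s = 3.6510087e-10 m/s. 1 knot = 0.51444444 m/s, so 3.6510087e-10 m/s = 3.6510087e-10 / 0.51444444 = 7.0969932e-10 knot ≈ 7.097e-10 knot (4 s.f.). Final answer: 7.097e-10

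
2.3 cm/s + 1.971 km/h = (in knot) 1 cm/s = 0.01 m/s, so 2.3 cm/s = 2.3 * 0.01 = 0.023 m/s. 1 km/h = 0.27777778 m/s, so 1.971 km/h = 1.971 * 0.27777778 = 0.5475 m/s. Sum: 0.023 + 0.5475 = 0.5705 m/s. 1 knot = 0.51444444 m/s, so 0.5705 m/s = 0.5705 / 0.51444444 = 1.1089633 knot ≈ 1.109 knot (4 s.f.). Final answer: 1.109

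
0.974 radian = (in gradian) 62.01. Check: 0.974 radian = 0.974 rad. 1 gradian = 0.015707963 rad, so 0.974 rad = 0.974 / 0.015707963 = 62.006766 gradian ≈ 62.01 gradian (4 s.f.).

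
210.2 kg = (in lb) 463.4. Check: 1 lb = 0.45359237 kg, so 210.2 kg = 210.2 / 0.45359237 = 463.41168 lb ≈ 463.4 lb (4 s.f.).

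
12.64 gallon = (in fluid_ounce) 1618. Check: 1 gallon = 0.0037854118 m^3, so 12.64 gallon = 12.64 * 0.0037854118 = 0.047847605 m^3. 1 fluid_ounce = 2.957353e-05 m^3, so 0.047847605 m^3 = 0.047847605 / 2.957353e-05 = 1617.92 fluid_ounce ≈ 1618 fluid_ounce (4 s.f.).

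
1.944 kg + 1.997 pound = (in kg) 1.944 kg is already in kg. 1 pound = 0.45359237 kg, so 1.997 pound = 1.997 * 0.45359237 = 0.90582396 kg. Sum: 1.944 + 0.90582396 = 2.849824 kg. Result: 2.849824 kg ≈ 2.85 kg (4 s.f.). Final answer: 2.85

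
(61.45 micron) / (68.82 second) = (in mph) 1.997e-06. Check: 1 micron = 1e-06 m, so 61.45 micron = 61.45 * 1e-06 = 6.145e-05 m. 68.82 second = 68.82 s. Combine: 6.145e-05 m / 68.82 s = 8.9290904e-07 m/s. 1 mph = 0.44704 m/s, so 8.9290904e-07 m/s = 8.9290904e-07 / 0.44704 = 1.9973806e-06 mph ≈ 1.997e-06 mph (4 s.f.).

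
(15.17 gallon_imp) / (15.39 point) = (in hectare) 0.00127. Check: 1 gallon_imp = 0.00454609 m^3, so 15.17 gallon_imp = 15.17 * 0.00454609 = 0.068964185 m^3. 1 point = 0.00035277778 m, so 15.39 point = 15.39 * 0.00035277778 = 0.00542925 m. Combine: 0.068964185 m^3 / 0.00542925 m = 12.702341 m^2. 1 hectare = 10000 m^2, so 12.702341 m^2 = 12.702341 / 10000 = 0.0012702341 hectare ≈ 0.00127 hectare (4 s.f.).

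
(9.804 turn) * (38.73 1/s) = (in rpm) 1 turn = 6.2831853 rad, so 9.804 turn = 9.804 * 6.2831853 = 61.600349 rad. 38.73 1/s = 38.73 Hz. Combine: 61.600349 rad * 38.73 Hz = 2385.7815 rad/s. 1 rpm = 0.10471976 rad/s, so 2385.7815 rad/s = 2385.7815 / 0.10471976 = 22782.535 rpm ≈ 2.278e+04 rpm (4 s.f.). Final answer: 2.278e+04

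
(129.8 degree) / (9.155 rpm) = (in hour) 0.0006564. Check: 1 degree = 0.017453293 rad, so 129.8 degree = 129.8 * 0.017453293 = 2.2654374 rad. 1 rpm = 0.10471976 rad/s, so 9.155 rpm = 9.155 * 0.10471976 = 0.95870936 rad/s. Combine: 2.2654374 rad / 0.95870936 rad/s = 2.3630075 s. 1 hour = 3600 s, so 2.3630075 s = 2.3630075 / 3600 = 0.00065639096 hour ≈ 0.0006564 hour (4 s.f.).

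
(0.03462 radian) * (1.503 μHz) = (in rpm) 4.969e-07. Check: 0.03462 radian = 0.03462 rad. 1 μHz = 1e-06 Hz, so 1.503 μHz = 1.503 * 1e-06 = 1.503e-06 Hz. Combine: 0.03462 rad * 1.503e-06 Hz = 5.203386e-08 rad/s. 1 rpm = 0.10471976 rad/s, so 5.203386e-08 rad/s = 5.203386e-08 / 0.10471976 = 4.9688676e-07 rpm ≈ 4.969e-07 rpm (4 s.f.).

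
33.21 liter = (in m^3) 0.03321. Check: 1 liter = 0.001 m^3, so 33.21 liter = 33.21 * 0.001 = 0.03321 m^3. Result: 0.03321 m^3.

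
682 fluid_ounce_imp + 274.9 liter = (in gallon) 77.74. Check: 1 fluid_ounce_imp = 2.8413063e-05 m^3, so 682 fluid_ounce_imp = 682 * 2.8413063e-05 = 0.019377709 m^3. 1 liter = 0.001 m^3, so 274.9 liter = 274.9 * 0.001 = 0.2749 m^3. Sum: 0.019377709 + 0.2749 = 0.29427771 m^3. 1 gallon = 0.0037854118 m^3, so 0.29427771 m^3 = 0.29427771 / 0.0037854118 = 77.739946 gallon ≈ 77.74 gallon (4 s.f.).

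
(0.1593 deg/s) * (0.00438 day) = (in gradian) 66.98. Check: 1 deg/s = 0.017453293 rad/s, so 0.1593 deg/s = 0.1593 * 0.017453293 = 0.0027803095 rad/s. 1 day = 86400 s, so 0.00438 day = 0.00438 * 86400 = 378.432 s. Combine: 0.0027803095 rad/s * 378.432 s = 1.0521581 rad. 1 gradian = 0.015707963 rad, so 1.0521581 rad = 1.0521581 / 0.015707963 = 66.982464 gradian ≈ 66.98 gradian (4 s.f.).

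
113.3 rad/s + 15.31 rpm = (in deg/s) 113.3 rad/s is already in rad/s. 1 rpm = 0.10471976 rad/s, so 15.31 rpm = 15.31 * 0.10471976 = 1.6032595 rad/s. Sum: 113.3 + 1.6032595 = 114.90326 rad/s. 1 deg/s = 0.017453293 rad/s, so 114.90326 rad/s = 114.90326 / 0.017453293 = 6583.4718 deg/s ≈ 6583 deg/s (4 s.f.). Final answer: 6583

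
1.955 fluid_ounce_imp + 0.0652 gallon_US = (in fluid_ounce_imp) 1 fluid_ounce_imp = 2.8413063e-05 m^3, so 1.955 fluid_ounce_imp = 1.955 * 2.8413063e-05 = 5.5547537e-05 m^3. 1 gallon_US = 0.0037854118 m^3, so 0.0652 gallon_US = 0.0652 * 0.0037854118 = 0.00024680885 m^3. Sum: 5.5547537e-05 + 0.00024680885 = 0.00030235639 m^3. 1 fluid_ounce_imp = 2.8413063e-05 m^3, so 0.00030235639 m^3 = 0.00030235639 / 2.8413063e-05 = 10.641457 fluid_ounce_imp ≈ 10.64 fluid_ounce_imp (4 s.f.). Final answer: 10.64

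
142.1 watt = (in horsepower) 142.1 watt = 142.1 W. 1 horsepower = 745.69987 W, so 142.1 W = 142.1 / 745.69987 = 0.19055924 horsepower ≈ 0.1906 horsepower (4 s.f.). Final answer: 0.1906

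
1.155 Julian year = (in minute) 6.075e+05. Check: 1 Julian year = 31557600 s, so 1.155 Julian year = 1.155 * 31557600 = 36449028 s. 1 minute = 60 s, so 36449028 s = 36449028 / 60 = 607483.8 minute ≈ 6.075e+05 minute (4 s.f.).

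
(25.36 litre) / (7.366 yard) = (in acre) 9.304e-07. Check: 1 litre = 0.001 m^3, so 25.36 litre = 25.36 * 0.001 = 0.02536 m^3. 1 yard = 0.9144 m, so 7.366 yard = 7.366 * 0.9144 = 6.7354704 m. Combine: 0.02536 m^3 / 6.7354704 m = 0.0037651416 m^2. 1 acre = 4046.8564 m^2, so 0.0037651416 m^2 = 0.0037651416 / 4046.8564 = 9.3038676e-07 acre ≈ 9.304e-07 acre (4 s.f.).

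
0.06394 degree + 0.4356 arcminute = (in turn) 0.0001978. Check: 1 degree = 0.017453293 rad, so 0.06394 degree = 0.06394 * 0.017453293 = 0.0011159635 rad. 1 arcminute = 0.00029088821 rad, so 0.4356 arcminute = 0.4356 * 0.00029088821 = 0.0001267109 rad. Sum: 0.0011159635 + 0.0001267109 = 0.0012426744 rad. 1 turn = 6.2831853 rad, so 0.0012426744 rad = 0.0012426744 / 6.2831853 = 0.00019777778 turn ≈ 0.0001978 turn (4 s.f.).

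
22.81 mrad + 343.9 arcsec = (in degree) 1 mrad = 0.001 rad, so 22.81 mrad = 22.81 * 0.001 = 0.02281 rad. 1 arcsec = 4.8481368e-06 rad, so 343.9 arcsec = 343.9 * 4.8481368e-06 = 0.0016672742 rad. Sum: 0.02281 + 0.0016672742 = 0.024477274 rad. 1 degree = 0.017453293 rad, so 0.024477274 rad = 0.024477274 / 0.017453293 = 1.4024445 degree ≈ 1.402 degree (4 s.f.). Final answer: 1.402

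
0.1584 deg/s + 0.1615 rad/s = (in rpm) 1.569. Check: 1 deg/s = 0.017453293 rad/s, so 0.1584 deg/s = 0.1584 * 0.017453293 = 0.0027646015 rad/s. 0.1615 rad/s is already in rad/s. Sum: 0.0027646015 + 0.1615 = 0.1642646 rad/s. 1 rpm = 0.10471976 rad/s, so 0.1642646 rad/s = 0.1642646 / 0.10471976 = 1.5686114 rpm ≈ 1.569 rpm (4 s.f.).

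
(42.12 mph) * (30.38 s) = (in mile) 0.3554. Check: 1 mph = 0.44704 m/s, so 42.12 mph = 42.12 * 0.44704 = 18.829325 m/s. 30.38 s is already in s. Combine: 18.829325 m/s * 30.38 s = 572.03489 m. 1 mile = 1609.344 m, so 572.03489 m = 572.03489 / 1609.344 = 0.355446 mile ≈ 0.3554 mile (4 s.f.).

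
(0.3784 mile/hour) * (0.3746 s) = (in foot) 0.2079. Check: 1 mile/hour = 0.44704 m/s, so 0.3784 mile/hour = 0.3784 * 0.44704 = 0.16915994 m/s. 0.3746 s is already in s. Combine: 0.16915994 m/s * 0.3746 s = 0.063367312 m. 1 foot = 0.3048 m, so 0.063367312 m = 0.063367312 / 0.3048 = 0.20789801 foot ≈ 0.2079 foot (4 s.f.).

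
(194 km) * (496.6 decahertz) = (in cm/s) 9.634e+10. Check: 1 km = 1000 m, so 194 km = 194 * 1000 = 194000 m. 1 decahertz = 10 Hz, so 496.6 decahertz = 496.6 * 10 = 4966 Hz. Combine: 194000 m * 4966 Hz = 9.63404e+08 m/s. 1 cm/s = 0.01 m/s, so 9.63404e+08 m/s = 9.63404e+08 / 0.01 = 9.63404e+10 cm/s ≈ 9.634e+10 cm/s (4 s.f.).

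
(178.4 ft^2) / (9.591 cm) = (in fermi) 1.728e+17. Check: 1 ft^2 = 0.09290304 m^2, so 178.4 ft^2 = 178.4 * 0.09290304 = 16.573902 m^2. 1 cm = 0.01 m, so 9.591 cm = 9.591 * 0.01 = 0.09591 m. Combine: 16.573902 m^2 / 0.09591 m = 172.80682 m. 1 fermi = 1e-15 m, so 172.80682 m = 172.80682 / 1e-15 = 1.7280682e+17 fermi ≈ 1.728e+17 fermi (4 s.f.).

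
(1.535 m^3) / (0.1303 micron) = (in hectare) 1.535 m^3 is already in m^3. 1 micron = 1e-06 m, so 0.1303 micron = 0.1303 * 1e-06 = 1.303e-07 m. Combine: 1.535 m^3 / 1.303e-07 m = 11780507 m^2. 1 hectare = 10000 m^2, so 11780507 m^2 = 11780507 / 10000 = 1178.0507 hectare ≈ 1178 hectare (4 s.f.). Final answer: 1178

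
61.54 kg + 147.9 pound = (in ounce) 4537. Check: 61.54 kg is already in kg. 1 pound = 0.45359237 kg, so 147.9 pound = 147.9 * 0.45359237 = 67.086312 kg. Sum: 61.54 + 67.086312 = 128.62631 kg. 1 ounce = 0.028349523 kg, so 128.62631 kg = 128.62631 / 0.028349523 = 4537.1596 ounce ≈ 4537 ounce (4 s.f.).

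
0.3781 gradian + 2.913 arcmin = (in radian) 1 gradian = 0.015707963 rad, so 0.3781 gradian = 0.3781 * 0.015707963 = 0.0059391809 rad. 1 arcmin = 0.00029088821 rad, so 2.913 arcmin = 2.913 * 0.00029088821 = 0.00084735735 rad. Sum: 0.0059391809 + 0.00084735735 = 0.0067865383 rad. 0.0067865383 rad = 0.0067865383 radian ≈ 0.006787 radian (4 s.f.). Final answer: 0.006787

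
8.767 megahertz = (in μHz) 8.767e+12. Check: 1 megahertz = 1000000 Hz, so 8.767 megahertz = 8.767 * 1000000 = 8767000 Hz. 1 μHz = 1e-06 Hz, so 8767000 Hz = 8767000 / 1e-06 = 8.767e+12 μHz.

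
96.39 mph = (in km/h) 155.1. Check: 1 mph = 0.44704 m/s, so 96.39 mph = 96.39 * 0.44704 = 43.090186 m/s. 1 km/h = 0.27777778 m/s, so 43.090186 m/s = 43.090186 / 0.27777778 = 155.12467 km/h ≈ 155.1 km/h (4 s.f.).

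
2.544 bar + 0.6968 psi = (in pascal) 1 bar = 100000 Pa, so 2.544 bar = 2.544 * 100000 = 254400 Pa. 1 psi = 6894.7573 Pa, so 0.6968 psi = 0.6968 * 6894.7573 = 4804.2669 Pa. Sum: 254400 + 4804.2669 = 259204.27 Pa. 259204.27 Pa = 259204.27 pascal ≈ 2.592e+05 pascal (4 s.f.). Final answer: 2.592e+05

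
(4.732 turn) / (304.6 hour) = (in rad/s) 1 turn = 6.2831853 rad, so 4.732 turn = 4.732 * 6.2831853 = 29.732033 rad. 1 hour = 3600 s, so 304.6 hour = 304.6 * 3600 = 1096560 s. Combine: 29.732033 rad / 1096560 s = 2.7113913e-05 rad/s. Result: 2.7113913e-05 rad/s ≈ 2.711e-05 rad/s (4 s.f.). Final answer: 2.711e-05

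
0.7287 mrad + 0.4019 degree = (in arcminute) 26.62. Check: 1 mrad = 0.001 rad, so 0.7287 mrad = 0.7287 * 0.001 = 0.0007287 rad. 1 degree = 0.017453293 rad, so 0.4019 degree = 0.4019 * 0.017453293 = 0.0070144783 rad. Sum: 0.0007287 + 0.0070144783 = 0.0077431783 rad. 1 arcminute = 0.00029088821 rad, so 0.0077431783 rad = 0.0077431783 / 0.00029088821 = 26.619086 arcminute ≈ 26.62 arcminute (4 s.f.).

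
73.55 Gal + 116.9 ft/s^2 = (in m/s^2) 1 Gal = 0.01 m/s^2, so 73.55 Gal = 73.55 * 0.01 = 0.7355 m/s^2. 1 ft/s^2 = 0.3048 m/s^2, so 116.9 ft/s^2 = 116.9 * 0.3048 = 35.63112 m/s^2. Sum: 0.7355 + 35.63112 = 36.36662 m/s^2. Result: 36.36662 m/s^2 ≈ 36.37 m/s^2 (4 s.f.). Final answer: 36.37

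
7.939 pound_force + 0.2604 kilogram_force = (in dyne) 3.787e+06. Check: 1 pound_force = 4.4482216 N, so 7.939 pound_force = 7.939 * 4.4482216 = 35.314431 N. 1 kilogram_force = 9.80665 N, so 0.2604 kilogram_force = 0.2604 * 9.80665 = 2.5536517 N. Sum: 35.314431 + 2.5536517 = 37.868083 N. 1 dyne = 1e-05 N, so 37.868083 N = 37.868083 / 1e-05 = 3786808.3 dyne ≈ 3.787e+06 dyne (4 s.f.).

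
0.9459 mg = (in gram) 0.0009459. Check: 1 mg = 1e-06 kg, so 0.9459 mg = 0.9459 * 1e-06 = 9.459e-07 kg. 1 gram = 0.001 kg, so 9.459e-07 kg = 9.459e-07 / 0.001 = 0.0009459 gram.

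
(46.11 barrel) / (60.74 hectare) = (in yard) 1.32e-05. Check: 1 barrel = 0.15898729 m^3, so 46.11 barrel = 46.11 * 0.15898729 = 7.3309042 m^3. 1 hectare = 10000 m^2, so 60.74 hectare = 60.74 * 10000 = 607400 m^2. Combine: 7.3309042 m^3 / 607400 m^2 = 1.2069319e-05 m. 1 yard = 0.9144 m, so 1.2069319e-05 m = 1.2069319e-05 / 0.9144 = 1.3199167e-05 yard ≈ 1.32e-05 yard (4 s.f.).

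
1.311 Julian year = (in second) 1 Julian year = 31557600 s, so 1.311 Julian year = 1.311 * 31557600 = 41372014 s. 41372014 s = 41372014 second ≈ 4.137e+07 second (4 s.f.). Final answer: 4.137e+07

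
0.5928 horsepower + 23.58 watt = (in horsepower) 0.6244. Check: 1 horsepower = 745.69987 W, so 0.5928 horsepower = 0.5928 * 745.69987 = 442.05088 W. 23.58 watt = 23.58 W. Sum: 442.05088 + 23.58 = 465.63088 W. 1 horsepower = 745.69987 W, so 465.63088 W = 465.63088 / 745.69987 = 0.6244213 horsepower ≈ 0.6244 horsepower (4 s.f.).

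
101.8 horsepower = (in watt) 7.591e+04. Check: 1 horsepower = 745.69987 W, so 101.8 horsepower = 101.8 * 745.69987 = 75912.247 W. 75912.247 W = 75912.247 watt ≈ 7.591e+04 watt (4 s.f.).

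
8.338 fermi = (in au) 5.574e-26. Check: 1 fermi = 1e-15 m, so 8.338 fermi = 8.338 * 1e-15 = 8.338e-15 m. 1 au = 1.4959787e+11 m, so 8.338e-15 m = 8.338e-15 / 1.4959787e+11 = 5.5736087e-26 au ≈ 5.574e-26 au (4 s.f.).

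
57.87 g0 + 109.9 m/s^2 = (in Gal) 6.774e+04. Check: 1 g0 = 9.80665 m/s^2, so 57.87 g0 = 57.87 * 9.80665 = 567.51084 m/s^2. 109.9 m/s^2 is already in m/s^2. Sum: 567.51084 + 109.9 = 677.41084 m/s^2. 1 Gal = 0.01 m/s^2, so 677.41084 m/s^2 = 677.41084 / 0.01 = 67741.084 Gal ≈ 6.774e+04 Gal (4 s.f.).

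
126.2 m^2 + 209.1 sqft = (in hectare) 0.01456. Check: 126.2 m^2 is already in m^2. 1 sqft = 0.09290304 m^2, so 209.1 sqft = 209.1 * 0.09290304 = 19.426026 m^2. Sum: 126.2 + 19.426026 = 145.62603 m^2. 1 hectare = 10000 m^2, so 145.62603 m^2 = 145.62603 / 10000 = 0.014562603 hectare ≈ 0.01456 hectare (4 s.f.).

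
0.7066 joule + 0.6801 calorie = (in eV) 2.217e+19. Check: 0.7066 joule = 0.7066 J. 1 calorie = 4.184 J, so 0.6801 calorie = 0.6801 * 4.184 = 2.8455384 J. Sum: 0.7066 + 2.8455384 = 3.5521384 J. 1 eV = 1.6021766e-19 J, so 3.5521384 J = 3.5521384 / 1.6021766e-19 = 2.2170704e+19 eV ≈ 2.217e+19 eV (4 s.f.).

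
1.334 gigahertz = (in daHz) 1 gigahertz = 1e+09 Hz, so 1.334 gigahertz = 1.334 * 1e+09 = 1.334e+09 Hz. 1 daHz = 10 Hz, so 1.334e+09 Hz = 1.334e+09 / 10 = 1.334e+08 daHz. Final answer: 1.334e+08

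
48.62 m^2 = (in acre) 1 acre = 4046.8564 m^2, so 48.62 m^2 = 48.62 / 4046.8564 = 0.012014264 acre ≈ 0.01201 acre (4 s.f.). Final answer: 0.01201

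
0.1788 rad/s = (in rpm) 1 rpm = 0.10471976 rad/s, so 0.1788 rad/s = 0.1788 / 0.10471976 = 1.7074142 rpm ≈ 1.707 rpm (4 s.f.). Final answer: 1.707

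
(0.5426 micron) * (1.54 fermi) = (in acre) 2.065e-25. Check: 1 micron = 1e-06 m, so 0.5426 micron = 0.5426 * 1e-06 = 5.426e-07 m. 1 fermi = 1e-15 m, so 1.54 fermi = 1.54 * 1e-15 = 1.54e-15 m. Combine: 5.426e-07 m * 1.54e-15 m = 8.35604e-22 m^2. 1 acre = 4046.8564 m^2, so 8.35604e-22 m^2 = 8.35604e-22 / 4046.8564 = 2.0648225e-25 acre ≈ 2.065e-25 acre (4 s.f.).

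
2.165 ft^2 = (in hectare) 1 ft^2 = 0.09290304 m^2, so 2.165 ft^2 = 2.165 * 0.09290304 = 0.20113508 m^2. 1 hectare = 10000 m^2, so 0.20113508 m^2 = 0.20113508 / 10000 = 2.0113508e-05 hectare ≈ 2.011e-05 hectare (4 s.f.). Final answer: 2.011e-05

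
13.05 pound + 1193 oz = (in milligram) 3.974e+07. Check: 1 pound = 0.45359237 kg, so 13.05 pound = 13.05 * 0.45359237 = 5.9193804 kg. 1 oz = 0.028349523 kg, so 1193 oz = 1193 * 0.028349523 = 33.820981 kg. Sum: 5.9193804 + 33.820981 = 39.740362 kg. 1 milligram = 1e-06 kg, so 39.740362 kg = 39.740362 / 1e-06 = 39740362 milligram ≈ 3.974e+07 milligram (4 s.f.).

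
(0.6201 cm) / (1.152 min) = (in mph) 0.0002007. Check: 1 cm = 0.01 m, so 0.6201 cm = 0.6201 * 0.01 = 0.006201 m. 1 min = 60 s, so 1.152 min = 1.152 * 60 = 69.12 s. Combine: 0.006201 m / 69.12 s = 8.9713542e-05 m/s. 1 mph = 0.44704 m/s, so 8.9713542e-05 m/s = 8.9713542e-05 / 0.44704 = 0.00020068348 mph ≈ 0.0002007 mph (4 s.f.).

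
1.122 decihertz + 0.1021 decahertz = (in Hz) 1.133. Check: 1 decihertz = 0.1 Hz, so 1.122 decihertz = 1.122 * 0.1 = 0.1122 Hz. 1 decahertz = 10 Hz, so 0.1021 decahertz = 0.1021 * 10 = 1.021 Hz. Sum: 0.1122 + 1.021 = 1.1332 Hz. Result: 1.1332 Hz ≈ 1.133 Hz (4 s.f.).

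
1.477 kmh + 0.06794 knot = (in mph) 1 kmh = 0.27777778 m/s, so 1.477 kmh = 1.477 * 0.27777778 = 0.41027778 m/s. 1 knot = 0.51444444 m/s, so 0.06794 knot = 0.06794 * 0.51444444 = 0.034951356 m/s. Sum: 0.41027778 + 0.034951356 = 0.44522913 m/s. 1 mph = 0.44704 m/s, so 0.44522913 m/s = 0.44522913 / 0.44704 = 0.99594921 mph ≈ 0.9959 mph (4 s.f.). Final answer: 0.9959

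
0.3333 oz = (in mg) 9449. Check: 1 oz = 0.028349523 kg, so 0.3333 oz = 0.3333 * 0.028349523 = 0.0094488961 kg. 1 mg = 1e-06 kg, so 0.0094488961 kg = 0.0094488961 / 1e-06 = 9448.8961 mg ≈ 9449 mg (4 s.f.).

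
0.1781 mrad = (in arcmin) 0.6123. Check: 1 mrad = 0.001 rad, so 0.1781 mrad = 0.1781 * 0.001 = 0.0001781 rad. 1 arcmin = 0.00029088821 rad, so 0.0001781 rad = 0.0001781 / 0.00029088821 = 0.6122627 arcmin ≈ 0.6123 arcmin (4 s.f.).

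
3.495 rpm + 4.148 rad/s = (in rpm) 1 rpm = 0.10471976 rad/s, so 3.495 rpm = 3.495 * 0.10471976 = 0.36599554 rad/s. 4.148 rad/s is already in rad/s. Sum: 0.36599554 + 4.148 = 4.5139955 rad/s. 1 rpm = 0.10471976 rad/s, so 4.5139955 rad/s = 4.5139955 / 0.10471976 = 43.105482 rpm ≈ 43.11 rpm (4 s.f.). Final answer: 43.11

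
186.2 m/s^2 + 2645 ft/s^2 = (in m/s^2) 186.2 m/s^2 is already in m/s^2. 1 ft/s^2 = 0.3048 m/s^2, so 2645 ft/s^2 = 2645 * 0.3048 = 806.196 m/s^2. Sum: 186.2 + 806.196 = 992.396 m/s^2. Result: 992.396 m/s^2 ≈ 992.4 m/s^2 (4 s.f.). Final answer: 992.4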